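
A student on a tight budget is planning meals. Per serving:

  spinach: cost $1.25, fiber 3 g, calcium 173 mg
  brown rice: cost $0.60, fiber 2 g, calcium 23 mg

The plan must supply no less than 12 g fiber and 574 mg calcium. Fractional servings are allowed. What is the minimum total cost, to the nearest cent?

Minimising a linear cost over {fiber ≥ 12, calcium ≥ 574, servings ≥ 0} — the optimum is at a vertex, using one or two foods.
spinach only: max(12/3, 574/173) = 4 servings → $5.00.
brown rice only: max(12/2, 574/23) = 24.96 servings → $14.97.
spinach + brown rice with both tight: 3.148 servings and 1.278 servings → $4.70.
The minimum over all feasible corners is $4.70.

$4.70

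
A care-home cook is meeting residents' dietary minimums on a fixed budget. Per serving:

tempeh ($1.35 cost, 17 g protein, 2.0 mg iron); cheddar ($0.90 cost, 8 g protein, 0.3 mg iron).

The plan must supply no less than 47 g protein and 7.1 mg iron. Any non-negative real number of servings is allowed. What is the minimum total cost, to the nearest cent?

Check every corner: each single food scaled to meet both minima, and each pair solved so both constraints bind.
tempeh only: max(47/17, 7.1/2.0) = 3.55 servings → $4.79.
cheddar only: max(47/8, 7.1/0.3) = 23.67 servings → $21.30.
tempeh + cheddar with both targets exact would need a negative amount; discard.
Cheapest feasible corner: $4.79.

$4.79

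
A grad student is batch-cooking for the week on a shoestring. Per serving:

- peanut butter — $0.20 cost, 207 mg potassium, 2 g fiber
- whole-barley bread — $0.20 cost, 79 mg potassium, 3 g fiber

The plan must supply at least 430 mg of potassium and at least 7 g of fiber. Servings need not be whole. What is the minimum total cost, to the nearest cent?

$0.57

Two binding constraints pin down two serving amounts, so the optimal mix uses at most two foods. The candidates are each food alone (scaled to the tighter of potassium/fiber) and each pair with both constraints tight.
peanut butter only: max(430/207, 7/2) = 3.5 servings → $0.70.
whole-barley bread only: max(430/79, 7/3) = 5.443 servings → $1.09.
peanut butter + whole-barley bread with both tight: 1.592 servings and 1.272 servings → $0.57.
The minimum over all feasible corners is $0.57.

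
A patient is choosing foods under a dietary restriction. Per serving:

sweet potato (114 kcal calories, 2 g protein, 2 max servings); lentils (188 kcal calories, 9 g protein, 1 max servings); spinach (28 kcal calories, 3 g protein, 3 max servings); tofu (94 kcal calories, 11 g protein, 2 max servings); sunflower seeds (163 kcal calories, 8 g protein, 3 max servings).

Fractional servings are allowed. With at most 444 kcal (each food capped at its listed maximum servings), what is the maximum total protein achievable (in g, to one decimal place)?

Protein per kcal: tofu 0.117, spinach 0.1071, sunflower seeds 0.04908, lentils 0.04787, sweet potato 0.01754.
Take 2 servings of tofu: uses 188 kcal, +22.0 g protein (running total 22.0 g).
Take 3 servings of spinach: uses 84 kcal, +9.0 g protein (running total 31.0 g).
Take 1.055 servings of sunflower seeds: uses 172 kcal, +8.4 g protein (running total 39.4 g).
Filling greedily by protein-per-kcal is optimal for one linear limit, giving 39.4 g.

39.4 g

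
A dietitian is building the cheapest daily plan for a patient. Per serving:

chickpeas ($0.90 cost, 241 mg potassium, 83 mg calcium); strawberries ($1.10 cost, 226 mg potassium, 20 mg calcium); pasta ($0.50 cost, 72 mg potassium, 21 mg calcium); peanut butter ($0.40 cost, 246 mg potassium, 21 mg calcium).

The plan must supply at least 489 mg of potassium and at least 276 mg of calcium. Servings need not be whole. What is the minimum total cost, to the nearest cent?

$2.99

chickpeas only: max(489/241, 276/83) = 3.325 servings → $2.99.
strawberries only: max(489/226, 276/20) = 13.8 servings → $15.18.
pasta only: max(489/72, 276/21) = 13.14 servings → $6.57.
peanut butter only: max(489/246, 276/21) = 13.14 servings → $5.26.
chickpeas + strawberries: intersection lies outside the first quadrant.
chickpeas + pasta: the both-tight solution has a negative serving — not a feasible corner.
chickpeas + peanut butter with both targets exact would need a negative amount; discard.
strawberries + pasta: intersection lies outside the first quadrant.
strawberries + peanut butter: the both-tight solution has a negative serving — not a feasible corner.
pasta + peanut butter: the both-tight solution has a negative serving — not a feasible corner.
Cheapest feasible corner: $2.99.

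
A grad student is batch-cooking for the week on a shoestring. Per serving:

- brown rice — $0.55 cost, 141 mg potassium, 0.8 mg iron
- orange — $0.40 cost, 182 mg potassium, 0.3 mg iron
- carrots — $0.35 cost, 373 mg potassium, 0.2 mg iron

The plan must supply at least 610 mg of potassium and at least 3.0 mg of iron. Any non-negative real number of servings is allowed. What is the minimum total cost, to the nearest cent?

Check every corner: each single food scaled to meet both minima, and each pair solved so both constraints bind.
brown rice only: max(610/141, 3.0/0.8) = 4.326 servings → $2.38.
orange only: max(610/182, 3.0/0.3) = 10 servings → $4.00.
carrots only: max(610/373, 3.0/0.2) = 15 servings → $5.25.
brown rice + orange with both tight: 3.514 servings and 0.6292 servings → $2.18.
brown rice + carrots with both tight: 3.69 servings and 0.2406 servings → $2.11.
orange + carrots with both targets exact would need a negative amount; discard.
Cheapest feasible corner: $2.11.

$2.11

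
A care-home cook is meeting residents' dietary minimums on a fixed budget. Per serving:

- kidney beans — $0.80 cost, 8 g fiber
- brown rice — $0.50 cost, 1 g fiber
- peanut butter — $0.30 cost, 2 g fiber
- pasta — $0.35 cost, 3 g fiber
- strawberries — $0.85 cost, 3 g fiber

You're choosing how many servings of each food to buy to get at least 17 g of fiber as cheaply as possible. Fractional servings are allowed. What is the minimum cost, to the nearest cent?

Cost per g of fiber: kidney beans $0.1000, pasta $0.1167, peanut butter $0.1500, strawberries $0.2833, brown rice $0.5000.
With no serving limits, use only kidney beans: 17 g / 8 g = 2.125 servings × $0.80 = $1.70.

$1.70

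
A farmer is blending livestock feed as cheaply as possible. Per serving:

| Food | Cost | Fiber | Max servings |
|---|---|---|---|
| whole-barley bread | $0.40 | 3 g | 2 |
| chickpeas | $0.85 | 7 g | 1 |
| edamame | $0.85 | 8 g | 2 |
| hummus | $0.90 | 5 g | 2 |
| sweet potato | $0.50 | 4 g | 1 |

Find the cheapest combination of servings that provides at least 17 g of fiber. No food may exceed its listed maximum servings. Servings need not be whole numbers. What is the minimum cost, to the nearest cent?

Cost per g of fiber: edamame $0.1062, chickpeas $0.1214, sweet potato $0.1250, whole-barley bread $0.1333, hummus $0.1800.
Take 2 servings of edamame: +16.0 g fiber for $1.70 (total $1.70, still need 1.0 g).
Take 0.1429 servings of chickpeas: +1.0 g fiber for $0.12 (total $1.82, still need 0.0 g).
Greedy by cheapest-per-g is optimal for a single linear constraint, so the minimum cost is $1.82.

$1.82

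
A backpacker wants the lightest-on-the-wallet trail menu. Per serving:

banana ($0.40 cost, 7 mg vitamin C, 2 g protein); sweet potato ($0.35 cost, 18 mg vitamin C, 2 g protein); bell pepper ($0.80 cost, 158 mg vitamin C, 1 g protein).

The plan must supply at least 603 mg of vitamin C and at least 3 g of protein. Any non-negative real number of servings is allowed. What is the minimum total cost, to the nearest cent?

Two binding constraints pin down two serving amounts, so the optimal mix uses at most two foods. The candidates are each food alone (scaled to the tighter of vitamin C/protein) and each pair with both constraints tight.
banana only: max(603/7, 3/2) = 86.14 servings → $34.46.
sweet potato only: max(603/18, 3/2) = 33.5 servings → $11.72.
bell pepper only: max(603/158, 3/1) = 3.816 servings → $3.05.
banana + sweet potato: the both-tight solution has a negative serving — not a feasible corner.
banana + bell pepper with both targets exact would need a negative amount; discard.
sweet potato + bell pepper: the both-tight solution has a negative serving — not a feasible corner.
The minimum over all feasible corners is $3.05.

$3.05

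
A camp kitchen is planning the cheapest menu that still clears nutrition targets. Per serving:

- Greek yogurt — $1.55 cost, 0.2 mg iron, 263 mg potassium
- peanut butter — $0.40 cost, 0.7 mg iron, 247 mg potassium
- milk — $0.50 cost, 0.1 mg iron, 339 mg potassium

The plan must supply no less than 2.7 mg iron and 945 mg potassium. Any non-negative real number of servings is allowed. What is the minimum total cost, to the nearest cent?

$1.54

Two binding constraints pin down two serving amounts, so the optimal mix uses at most two foods. The candidates are each food alone (scaled to the tighter of iron/potassium) and each pair with both constraints tight.
Greek yogurt only: max(2.7/0.2, 945/263) = 13.5 servings → $20.93.
peanut butter only: max(2.7/0.7, 945/247) = 3.857 servings → $1.54.
milk only: max(2.7/0.1, 945/339) = 27 servings → $13.50.
Greek yogurt + peanut butter with both targets exact would need a negative amount; discard.
Greek yogurt + milk: the both-tight solution has a negative serving — not a feasible corner.
peanut butter + milk: the both-tight solution has a negative serving — not a feasible corner.
Cheapest feasible corner: $1.54.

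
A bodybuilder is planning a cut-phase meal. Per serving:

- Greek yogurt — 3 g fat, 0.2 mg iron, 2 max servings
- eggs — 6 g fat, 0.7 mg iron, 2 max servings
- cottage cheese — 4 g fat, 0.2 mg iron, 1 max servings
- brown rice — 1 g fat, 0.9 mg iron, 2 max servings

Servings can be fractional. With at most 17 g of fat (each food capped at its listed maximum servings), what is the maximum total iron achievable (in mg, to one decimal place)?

3.4 mg

Iron per g fat: brown rice 0.9, eggs 0.1167, Greek yogurt 0.06667, cottage cheese 0.05.
Take 2 servings of brown rice: uses 2 g fat, +1.8 mg iron (running total 1.8 mg).
Take 2 servings of eggs: uses 12 g fat, +1.4 mg iron (running total 3.2 mg).
Take 1 serving of Greek yogurt: uses 3 g fat, +0.2 mg iron (running total 3.4 mg).
Filling greedily by iron-per-g fat is optimal for one linear limit, giving 3.4 mg.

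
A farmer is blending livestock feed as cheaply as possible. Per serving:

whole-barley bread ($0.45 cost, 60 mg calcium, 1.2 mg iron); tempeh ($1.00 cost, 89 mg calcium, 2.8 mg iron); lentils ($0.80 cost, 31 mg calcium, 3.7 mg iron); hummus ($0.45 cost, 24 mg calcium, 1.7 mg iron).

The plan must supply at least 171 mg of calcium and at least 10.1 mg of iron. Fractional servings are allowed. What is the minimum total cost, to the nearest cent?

$2.51

Check every corner: each single food scaled to meet both minima, and each pair solved so both constraints bind.
whole-barley bread only: max(171/60, 10.1/1.2) = 8.417 servings → $3.79.
tempeh only: max(171/89, 10.1/2.8) = 3.607 servings → $3.61.
lentils only: max(171/31, 10.1/3.7) = 5.516 servings → $4.41.
hummus only: max(171/24, 10.1/1.7) = 7.125 servings → $3.21.
whole-barley bread + tempeh with both targets exact would need a negative amount; discard.
whole-barley bread + lentils with both tight: 1.729 servings and 2.169 servings → $2.51.
whole-barley bread + hummus with both tight: 0.6598 servings and 5.475 servings → $2.76.
tempeh + lentils with both tight: 1.318 servings and 1.732 servings → $2.70.
tempeh + hummus with both tight: 0.5743 servings and 4.995 servings → $2.82.
lentils + hummus: the both-tight solution has a negative serving — not a feasible corner.
Cheapest feasible corner: $2.51.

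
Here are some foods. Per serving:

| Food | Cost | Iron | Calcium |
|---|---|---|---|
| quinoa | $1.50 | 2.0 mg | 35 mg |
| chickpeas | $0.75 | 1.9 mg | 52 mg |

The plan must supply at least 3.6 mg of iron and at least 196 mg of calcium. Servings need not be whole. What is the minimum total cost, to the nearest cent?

Minimising a linear cost over {iron ≥ 3.6, calcium ≥ 196, servings ≥ 0} — the optimum is at a vertex, using one or two foods.
quinoa only: max(3.6/2.0, 196/35) = 5.6 servings → $8.40.
chickpeas only: max(3.6/1.9, 196/52) = 3.769 servings → $2.83.
quinoa + chickpeas: intersection lies outside the first quadrant.
So the least-cost plan costs $2.83.

$2.83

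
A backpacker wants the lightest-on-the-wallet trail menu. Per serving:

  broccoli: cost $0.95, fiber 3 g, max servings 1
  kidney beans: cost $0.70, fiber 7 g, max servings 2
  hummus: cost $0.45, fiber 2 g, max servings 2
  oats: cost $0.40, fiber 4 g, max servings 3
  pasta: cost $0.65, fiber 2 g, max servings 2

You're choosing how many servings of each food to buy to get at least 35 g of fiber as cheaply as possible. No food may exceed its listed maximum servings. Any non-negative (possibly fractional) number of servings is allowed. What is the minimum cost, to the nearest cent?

$5.10

Cost per g of fiber: kidney beans $0.1000, oats $0.1000, hummus $0.2250, broccoli $0.3167, pasta $0.3250.
Take 2 servings of kidney beans: +14.0 g fiber for $1.40 (total $1.40, still need 21.0 g).
Take 3 servings of oats: +12.0 g fiber for $1.20 (total $2.60, still need 9.0 g).
Take 2 servings of hummus: +4.0 g fiber for $0.90 (total $3.50, still need 5.0 g).
Take 1 serving of broccoli: +3.0 g fiber for $0.95 (total $4.45, still need 2.0 g).
Take 1 serving of pasta: +2.0 g fiber for $0.65 (total $5.10, still need 0.0 g).
Filling from the cheapest source first is optimal under one linear minimum: $5.10.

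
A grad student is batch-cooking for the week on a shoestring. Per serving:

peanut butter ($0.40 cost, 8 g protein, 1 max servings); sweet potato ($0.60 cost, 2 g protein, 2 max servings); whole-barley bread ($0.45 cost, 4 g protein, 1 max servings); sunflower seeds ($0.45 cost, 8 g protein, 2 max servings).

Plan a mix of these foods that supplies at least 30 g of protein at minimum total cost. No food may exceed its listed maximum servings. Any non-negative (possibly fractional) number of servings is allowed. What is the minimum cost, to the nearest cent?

$2.35

Cost per g of protein: peanut butter $0.0500, sunflower seeds $0.0563, whole-barley bread $0.1125, sweet potato $0.3000.
Take 1 serving of peanut butter: +8.0 g protein for $0.40 (total $0.40, still need 22.0 g).
Take 2 servings of sunflower seeds: +16.0 g protein for $0.90 (total $1.30, still need 6.0 g).
Take 1 serving of whole-barley bread: +4.0 g protein for $0.45 (total $1.75, still need 2.0 g).
Take 1 serving of sweet potato: +2.0 g protein for $0.60 (total $2.35, still need 0.0 g).
Filling from the cheapest source first is optimal under one linear minimum: $2.35.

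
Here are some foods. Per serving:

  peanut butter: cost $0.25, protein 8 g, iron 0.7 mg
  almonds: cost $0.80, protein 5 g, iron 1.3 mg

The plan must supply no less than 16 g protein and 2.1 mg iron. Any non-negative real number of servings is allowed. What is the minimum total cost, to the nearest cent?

A basic optimal solution has at most two foods positive. Try each food alone and each pair with both targets met exactly.
peanut butter only: max(16/8, 2.1/0.7) = 3 servings → $0.75.
almonds only: max(16/5, 2.1/1.3) = 3.2 servings → $2.56.
peanut butter + almonds with both tight: 1.493 servings and 0.8116 servings → $1.02.
Cheapest feasible corner: $0.75.

$0.75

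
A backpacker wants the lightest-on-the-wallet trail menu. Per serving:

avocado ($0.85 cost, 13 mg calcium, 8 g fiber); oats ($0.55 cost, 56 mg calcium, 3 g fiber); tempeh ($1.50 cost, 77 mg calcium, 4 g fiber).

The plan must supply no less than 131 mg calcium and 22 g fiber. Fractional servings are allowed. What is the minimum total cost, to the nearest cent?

$2.77

Check every corner: each single food scaled to meet both minima, and each pair solved so both constraints bind.
avocado only: max(131/13, 22/8) = 10.08 servings → $8.57.
oats only: max(131/56, 22/3) = 7.333 servings → $4.03.
tempeh only: max(131/77, 22/4) = 5.5 servings → $8.25.
avocado + oats with both tight: 2.051 servings and 1.863 servings → $2.77.
avocado + tempeh with both tight: 2.074 servings and 1.351 servings → $3.79.
oats + tempeh: intersection lies outside the first quadrant.
Cheapest feasible corner: $2.77.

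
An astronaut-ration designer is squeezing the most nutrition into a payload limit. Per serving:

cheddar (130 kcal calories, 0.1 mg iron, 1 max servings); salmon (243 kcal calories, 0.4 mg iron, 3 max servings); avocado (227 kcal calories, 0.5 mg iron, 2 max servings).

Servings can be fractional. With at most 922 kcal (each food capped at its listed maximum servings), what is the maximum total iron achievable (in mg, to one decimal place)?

Iron per kcal: avocado 0.002203, salmon 0.001646, cheddar 0.0007692.
Take 2 servings of avocado: uses 454 kcal, +1.0 mg iron (running total 1.0 mg).
Take 1.926 servings of salmon: uses 468 kcal, +0.8 mg iron (running total 1.8 mg).
Filling greedily by iron-per-kcal is optimal for one linear limit, giving 1.8 mg.

1.8 mg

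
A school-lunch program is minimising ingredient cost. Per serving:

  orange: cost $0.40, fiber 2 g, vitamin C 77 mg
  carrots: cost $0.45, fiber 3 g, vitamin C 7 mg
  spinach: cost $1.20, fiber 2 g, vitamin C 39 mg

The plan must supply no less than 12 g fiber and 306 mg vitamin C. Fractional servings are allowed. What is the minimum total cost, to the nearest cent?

$2.18

The cheapest plan sits at a corner of the feasible region — with two constraints it uses at most two foods.
orange only: max(12/2, 306/77) = 6 servings → $2.40.
carrots only: max(12/3, 306/7) = 43.71 servings → $19.67.
spinach only: max(12/2, 306/39) = 7.846 servings → $9.42.
orange + carrots with both tight: 3.843 servings and 1.438 servings → $2.18.
orange + spinach with both tight: 1.895 servings and 4.105 servings → $5.68.
carrots + spinach with both targets exact would need a negative amount; discard.
Cheapest feasible corner: $2.18.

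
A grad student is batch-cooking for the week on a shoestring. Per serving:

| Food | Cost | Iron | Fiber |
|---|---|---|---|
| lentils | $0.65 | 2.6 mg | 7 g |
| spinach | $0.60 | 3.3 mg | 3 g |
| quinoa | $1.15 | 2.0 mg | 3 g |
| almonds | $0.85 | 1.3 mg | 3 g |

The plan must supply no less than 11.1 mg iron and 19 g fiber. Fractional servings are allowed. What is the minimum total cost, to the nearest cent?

$2.36

Two binding constraints pin down two serving amounts, so the optimal mix uses at most two foods. The candidates are each food alone (scaled to the tighter of iron/fiber) and each pair with both constraints tight.
lentils only: max(11.1/2.6, 19/7) = 4.269 servings → $2.77.
spinach only: max(11.1/3.3, 19/3) = 6.333 servings → $3.80.
quinoa only: max(11.1/2.0, 19/3) = 6.333 servings → $7.28.
almonds only: max(11.1/1.3, 19/3) = 8.538 servings → $7.26.
lentils + spinach with both tight: 1.922 servings and 1.85 servings → $2.36.
lentils + quinoa with both tight: 0.7581 servings and 4.565 servings → $5.74.
lentils + almonds: intersection lies outside the first quadrant.
spinach + quinoa: intersection lies outside the first quadrant.
spinach + almonds with both tight: 1.433 servings and 4.9 servings → $5.03.
quinoa + almonds with both tight: 4.095 servings and 2.238 servings → $6.61.
So the least-cost plan costs $2.36.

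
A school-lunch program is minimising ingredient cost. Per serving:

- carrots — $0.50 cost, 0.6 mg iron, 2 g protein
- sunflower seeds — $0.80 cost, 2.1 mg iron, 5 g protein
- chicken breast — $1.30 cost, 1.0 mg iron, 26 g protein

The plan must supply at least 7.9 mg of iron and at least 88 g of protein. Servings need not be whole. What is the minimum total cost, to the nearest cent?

carrots only: max(7.9/0.6, 88/2) = 44 servings → $22.00.
sunflower seeds only: max(7.9/2.1, 88/5) = 17.6 servings → $14.08.
chicken breast only: max(7.9/1.0, 88/26) = 7.9 servings → $10.27.
carrots + sunflower seeds with both targets exact would need a negative amount; discard.
carrots + chicken breast with both tight: 8.632 servings and 2.721 servings → $7.85.
sunflower seeds + chicken breast with both tight: 2.367 servings and 2.929 servings → $5.70.
Cheapest feasible corner: $5.70.

$5.70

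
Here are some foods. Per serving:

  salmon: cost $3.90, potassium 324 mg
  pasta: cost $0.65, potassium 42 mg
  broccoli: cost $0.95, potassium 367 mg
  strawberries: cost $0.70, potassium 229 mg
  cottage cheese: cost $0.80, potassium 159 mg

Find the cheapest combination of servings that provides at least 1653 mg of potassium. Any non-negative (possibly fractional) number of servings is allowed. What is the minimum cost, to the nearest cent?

Cost per mg of potassium: broccoli $0.0026, strawberries $0.0031, cottage cheese $0.0050, salmon $0.0120, pasta $0.0155.
With no serving limits, use only broccoli: 1653 mg / 367 mg = 4.504 servings × $0.95 = $4.28.

$4.28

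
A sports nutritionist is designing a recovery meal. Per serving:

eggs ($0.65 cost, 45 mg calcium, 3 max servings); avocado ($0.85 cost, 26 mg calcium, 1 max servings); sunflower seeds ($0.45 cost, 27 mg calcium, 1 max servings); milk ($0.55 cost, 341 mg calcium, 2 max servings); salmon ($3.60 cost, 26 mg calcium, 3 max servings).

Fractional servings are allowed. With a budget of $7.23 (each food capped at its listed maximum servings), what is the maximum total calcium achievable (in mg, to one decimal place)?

Calcium per dollar: milk 620, eggs 69.23, sunflower seeds 60, avocado 30.59, salmon 7.222.
Take 2 servings of milk: spends $1.10, +682.0 mg calcium (running total 682.0 mg).
Take 3 servings of eggs: spends $1.95, +135.0 mg calcium (running total 817.0 mg).
Take 1 serving of sunflower seeds: spends $0.45, +27.0 mg calcium (running total 844.0 mg).
Take 1 serving of avocado: spends $0.85, +26.0 mg calcium (running total 870.0 mg).
Take 0.8 servings of salmon: spends $2.88, +20.8 mg calcium (running total 890.8 mg).
Greedy by best ratio exhausts the cost allowance optimally: 890.8 mg.

890.8 mg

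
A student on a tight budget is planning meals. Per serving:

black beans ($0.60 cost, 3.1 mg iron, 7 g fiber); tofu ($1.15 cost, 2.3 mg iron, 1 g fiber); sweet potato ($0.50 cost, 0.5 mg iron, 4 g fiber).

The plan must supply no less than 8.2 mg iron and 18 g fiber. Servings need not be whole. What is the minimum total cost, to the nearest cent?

A basic optimal solution has at most two foods positive. Try each food alone and each pair with both targets met exactly.
black beans only: max(8.2/3.1, 18/7) = 2.645 servings → $1.59.
tofu only: max(8.2/2.3, 18/1) = 18 servings → $20.70.
sweet potato only: max(8.2/0.5, 18/4) = 16.4 servings → $8.20.
black beans + tofu with both tight: 2.554 servings and 0.1231 servings → $1.67.
black beans + sweet potato: the both-tight solution has a negative serving — not a feasible corner.
tofu + sweet potato with both tight: 2.736 servings and 3.816 servings → $5.05.
The minimum over all feasible corners is $1.59.

$1.59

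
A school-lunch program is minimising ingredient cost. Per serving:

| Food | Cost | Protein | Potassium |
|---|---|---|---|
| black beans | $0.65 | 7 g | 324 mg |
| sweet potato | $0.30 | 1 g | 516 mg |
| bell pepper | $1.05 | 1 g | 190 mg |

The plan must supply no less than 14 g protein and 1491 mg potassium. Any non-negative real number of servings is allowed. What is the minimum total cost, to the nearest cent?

An LP optimum is at a vertex; with two nutrient constraints at most two foods are used. Check each candidate.
black beans only: max(14/7, 1491/324) = 4.602 servings → $2.99.
sweet potato only: max(14/1, 1491/516) = 14 servings → $4.20.
bell pepper only: max(14/1, 1491/190) = 14 servings → $14.70.
black beans + sweet potato with both tight: 1.744 servings and 1.795 servings → $1.67.
black beans + bell pepper with both tight: 1.162 servings and 5.866 servings → $6.91.
sweet potato + bell pepper with both targets exact would need a negative amount; discard.
The minimum over all feasible corners is $1.67.

$1.67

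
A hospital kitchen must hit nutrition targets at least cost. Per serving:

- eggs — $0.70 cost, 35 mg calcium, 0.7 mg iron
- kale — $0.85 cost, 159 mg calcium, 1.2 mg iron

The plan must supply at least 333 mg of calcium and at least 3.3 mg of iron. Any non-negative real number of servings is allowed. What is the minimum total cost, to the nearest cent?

$2.34

Minimising a linear cost over {calcium ≥ 333, iron ≥ 3.3, servings ≥ 0} — the optimum is at a vertex, using one or two foods.
eggs only: max(333/35, 3.3/0.7) = 9.514 servings → $6.66.
kale only: max(333/159, 3.3/1.2) = 2.75 servings → $2.34.
eggs + kale with both tight: 1.805 servings and 1.697 servings → $2.71.
The minimum over all feasible corners is $2.34.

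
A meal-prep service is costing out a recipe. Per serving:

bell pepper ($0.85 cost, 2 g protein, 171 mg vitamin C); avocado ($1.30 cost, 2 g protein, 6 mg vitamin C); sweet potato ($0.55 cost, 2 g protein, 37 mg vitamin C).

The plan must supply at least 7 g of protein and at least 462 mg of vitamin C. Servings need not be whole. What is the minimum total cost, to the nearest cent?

With two linear requirements the optimum uses one or two foods; enumerate the corners.
bell pepper only: max(7/2, 462/171) = 3.5 servings → $2.98.
avocado only: max(7/2, 462/6) = 77 servings → $100.10.
sweet potato only: max(7/2, 462/37) = 12.49 servings → $6.87.
bell pepper + avocado with both tight: 2.673 servings and 0.8273 servings → $3.35.
bell pepper + sweet potato with both tight: 2.481 servings and 1.019 servings → $2.67.
avocado + sweet potato: the both-tight solution has a negative serving — not a feasible corner.
Cheapest feasible corner: $2.67.

$2.67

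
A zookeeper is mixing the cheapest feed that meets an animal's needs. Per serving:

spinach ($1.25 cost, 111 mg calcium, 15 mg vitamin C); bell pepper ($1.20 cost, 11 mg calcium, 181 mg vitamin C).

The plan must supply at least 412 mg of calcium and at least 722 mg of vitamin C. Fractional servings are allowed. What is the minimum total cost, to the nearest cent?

Two binding constraints pin down two serving amounts, so the optimal mix uses at most two foods. The candidates are each food alone (scaled to the tighter of calcium/vitamin C) and each pair with both constraints tight.
spinach only: max(412/111, 722/15) = 48.13 servings → $60.17.
bell pepper only: max(412/11, 722/181) = 37.45 servings → $44.95.
spinach + bell pepper with both tight: 3.344 servings and 3.712 servings → $8.63.
So the least-cost plan costs $8.63.

$8.63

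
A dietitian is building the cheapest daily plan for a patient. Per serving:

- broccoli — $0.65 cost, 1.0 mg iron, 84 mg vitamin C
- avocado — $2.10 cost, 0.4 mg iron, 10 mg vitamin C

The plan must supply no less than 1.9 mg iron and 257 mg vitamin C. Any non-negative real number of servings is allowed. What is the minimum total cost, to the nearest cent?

broccoli only: max(1.9/1.0, 257/84) = 3.06 servings → $1.99.
avocado only: max(1.9/0.4, 257/10) = 25.7 servings → $53.97.
broccoli + avocado: intersection lies outside the first quadrant.
The minimum over all feasible corners is $1.99.

$1.99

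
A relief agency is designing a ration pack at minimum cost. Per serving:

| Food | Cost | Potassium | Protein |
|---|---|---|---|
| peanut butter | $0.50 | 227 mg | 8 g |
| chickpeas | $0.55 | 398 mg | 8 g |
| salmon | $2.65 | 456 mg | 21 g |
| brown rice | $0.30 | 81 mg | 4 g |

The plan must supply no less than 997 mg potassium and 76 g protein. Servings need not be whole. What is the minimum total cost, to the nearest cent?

An LP optimum is at a vertex; with two nutrient constraints at most two foods are used. Check each candidate.
peanut butter only: max(997/227, 76/8) = 9.5 servings → $4.75.
chickpeas only: max(997/398, 76/8) = 9.5 servings → $5.22.
salmon only: max(997/456, 76/21) = 3.619 servings → $9.59.
brown rice only: max(997/81, 76/4) = 19 servings → $5.70.
peanut butter + chickpeas: intersection lies outside the first quadrant.
peanut butter + salmon with both targets exact would need a negative amount; discard.
peanut butter + brown rice with both targets exact would need a negative amount; discard.
chickpeas + salmon: intersection lies outside the first quadrant.
chickpeas + brown rice: the both-tight solution has a negative serving — not a feasible corner.
salmon + brown rice: intersection lies outside the first quadrant.
Cheapest feasible corner: $4.75.

$4.75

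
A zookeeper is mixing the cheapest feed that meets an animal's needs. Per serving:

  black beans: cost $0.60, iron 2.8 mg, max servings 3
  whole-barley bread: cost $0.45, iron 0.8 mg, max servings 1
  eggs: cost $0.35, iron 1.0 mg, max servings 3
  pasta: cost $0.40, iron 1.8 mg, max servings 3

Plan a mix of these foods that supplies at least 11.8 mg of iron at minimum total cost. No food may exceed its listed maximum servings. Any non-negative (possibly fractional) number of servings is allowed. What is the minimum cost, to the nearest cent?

Cost per mg of iron: black beans $0.2143, pasta $0.2222, eggs $0.3500, whole-barley bread $0.5625.
Take 3 servings of black beans: +8.4 mg iron for $1.80 (total $1.80, still need 3.4 mg).
Take 1.889 servings of pasta: +3.4 mg iron for $0.76 (total $2.56, still need 0.0 mg).
Filling from the cheapest source first is optimal under one linear minimum: $2.56.

$2.56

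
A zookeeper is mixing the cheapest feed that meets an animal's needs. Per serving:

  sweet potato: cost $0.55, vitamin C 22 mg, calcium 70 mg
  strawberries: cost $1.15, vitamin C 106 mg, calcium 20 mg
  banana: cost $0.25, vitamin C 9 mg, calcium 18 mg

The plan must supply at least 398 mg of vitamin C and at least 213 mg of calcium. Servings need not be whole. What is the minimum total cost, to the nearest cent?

$4.97

A basic optimal solution has at most two foods positive. Try each food alone and each pair with both targets met exactly.
sweet potato only: max(398/22, 213/70) = 18.09 servings → $9.95.
strawberries only: max(398/106, 213/20) = 10.65 servings → $12.25.
banana only: max(398/9, 213/18) = 44.22 servings → $11.06.
sweet potato + strawberries with both tight: 2.094 servings and 3.32 servings → $4.97.
sweet potato + banana with both targets exact would need a negative amount; discard.
strawberries + banana with both tight: 3.036 servings and 8.459 servings → $5.61.
The minimum over all feasible corners is $4.97.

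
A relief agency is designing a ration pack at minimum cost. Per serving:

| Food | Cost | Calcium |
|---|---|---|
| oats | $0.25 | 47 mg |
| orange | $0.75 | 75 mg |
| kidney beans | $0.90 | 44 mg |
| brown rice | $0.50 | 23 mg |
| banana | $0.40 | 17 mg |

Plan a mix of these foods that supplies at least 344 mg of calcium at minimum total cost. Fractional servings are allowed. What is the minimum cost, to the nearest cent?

Cost per mg of calcium: oats $0.0053, orange $0.0100, kidney beans $0.0205, brown rice $0.0217, banana $0.0235.
With no serving limits, use only oats: 344 mg / 47 mg = 7.319 servings × $0.25 = $1.83.

$1.83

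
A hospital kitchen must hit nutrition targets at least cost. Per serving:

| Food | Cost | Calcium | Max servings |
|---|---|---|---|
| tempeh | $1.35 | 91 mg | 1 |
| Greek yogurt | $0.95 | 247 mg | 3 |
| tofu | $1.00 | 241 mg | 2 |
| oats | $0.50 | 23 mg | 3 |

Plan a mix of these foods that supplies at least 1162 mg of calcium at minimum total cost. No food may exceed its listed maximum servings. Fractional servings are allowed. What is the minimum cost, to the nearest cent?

$4.60

Cost per mg of calcium: Greek yogurt $0.0038, tofu $0.0041, tempeh $0.0148, oats $0.0217.
Take 3 servings of Greek yogurt: +741.0 mg calcium for $2.85 (total $2.85, still need 421.0 mg).
Take 1.747 servings of tofu: +421.0 mg calcium for $1.75 (total $4.60, still need 0.0 mg).
Filling from the cheapest source first is optimal under one linear minimum: $4.60.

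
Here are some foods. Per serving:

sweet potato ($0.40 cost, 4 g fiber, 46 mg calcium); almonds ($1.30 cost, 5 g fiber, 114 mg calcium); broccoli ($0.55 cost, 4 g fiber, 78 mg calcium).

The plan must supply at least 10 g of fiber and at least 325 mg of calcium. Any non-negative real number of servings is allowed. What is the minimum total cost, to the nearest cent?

A basic optimal solution has at most two foods positive. Try each food alone and each pair with both targets met exactly.
sweet potato only: max(10/4, 325/46) = 7.065 servings → $2.83.
almonds only: max(10/5, 325/114) = 2.851 servings → $3.71.
broccoli only: max(10/4, 325/78) = 4.167 servings → $2.29.
sweet potato + almonds: intersection lies outside the first quadrant.
sweet potato + broccoli: intersection lies outside the first quadrant.
almonds + broccoli with both targets exact would need a negative amount; discard.
Cheapest feasible corner: $2.29.

$2.29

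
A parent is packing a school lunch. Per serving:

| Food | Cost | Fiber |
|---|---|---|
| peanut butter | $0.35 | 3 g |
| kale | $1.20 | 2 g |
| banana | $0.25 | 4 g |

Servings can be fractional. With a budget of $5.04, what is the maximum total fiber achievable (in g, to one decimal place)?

Fiber per dollar: banana 16, peanut butter 8.571, kale 1.667.
With no serving limits, spend the whole cost allowance on banana: $5.04 / $0.25 × 4 g = 80.6 g.

80.6 g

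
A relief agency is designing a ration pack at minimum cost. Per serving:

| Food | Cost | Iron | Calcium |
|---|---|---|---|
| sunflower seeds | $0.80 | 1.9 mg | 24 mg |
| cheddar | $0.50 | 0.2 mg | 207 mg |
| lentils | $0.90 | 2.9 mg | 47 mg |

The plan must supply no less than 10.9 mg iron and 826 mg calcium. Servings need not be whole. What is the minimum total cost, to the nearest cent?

Check every corner: each single food scaled to meet both minima, and each pair solved so both constraints bind.
sunflower seeds only: max(10.9/1.9, 826/24) = 34.42 servings → $27.53.
cheddar only: max(10.9/0.2, 826/207) = 54.5 servings → $27.25.
lentils only: max(10.9/2.9, 826/47) = 17.57 servings → $15.82.
sunflower seeds + cheddar with both tight: 5.382 servings and 3.366 servings → $5.99.
sunflower seeds + lentils: the both-tight solution has a negative serving — not a feasible corner.
cheddar + lentils with both tight: 3.187 servings and 3.539 servings → $4.78.
The minimum over all feasible corners is $4.78.

$4.78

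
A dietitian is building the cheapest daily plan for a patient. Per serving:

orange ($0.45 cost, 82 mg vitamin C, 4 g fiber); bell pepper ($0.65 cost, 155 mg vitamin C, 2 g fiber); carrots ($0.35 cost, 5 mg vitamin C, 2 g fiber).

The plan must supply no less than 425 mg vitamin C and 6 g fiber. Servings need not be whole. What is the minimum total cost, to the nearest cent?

orange only: max(425/82, 6/4) = 5.183 servings → $2.33.
bell pepper only: max(425/155, 6/2) = 3 servings → $1.95.
carrots only: max(425/5, 6/2) = 85 servings → $29.75.
orange + bell pepper with both tight: 0.1754 servings and 2.649 servings → $1.80.
orange + carrots with both targets exact would need a negative amount; discard.
bell pepper + carrots with both tight: 2.733 servings and 0.2667 servings → $1.87.
Cheapest feasible corner: $1.80.

$1.80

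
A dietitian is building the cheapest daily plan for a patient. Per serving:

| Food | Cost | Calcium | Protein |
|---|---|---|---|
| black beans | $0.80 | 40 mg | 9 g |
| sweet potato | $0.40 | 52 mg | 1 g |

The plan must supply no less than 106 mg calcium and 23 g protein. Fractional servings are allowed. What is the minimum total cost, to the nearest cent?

Two binding constraints pin down two serving amounts, so the optimal mix uses at most two foods. The candidates are each food alone (scaled to the tighter of calcium/protein) and each pair with both constraints tight.
black beans only: max(106/40, 23/9) = 2.65 servings → $2.12.
sweet potato only: max(106/52, 23/1) = 23 servings → $9.20.
black beans + sweet potato with both tight: 2.547 servings and 0.07944 servings → $2.07.
Cheapest feasible corner: $2.07.

$2.07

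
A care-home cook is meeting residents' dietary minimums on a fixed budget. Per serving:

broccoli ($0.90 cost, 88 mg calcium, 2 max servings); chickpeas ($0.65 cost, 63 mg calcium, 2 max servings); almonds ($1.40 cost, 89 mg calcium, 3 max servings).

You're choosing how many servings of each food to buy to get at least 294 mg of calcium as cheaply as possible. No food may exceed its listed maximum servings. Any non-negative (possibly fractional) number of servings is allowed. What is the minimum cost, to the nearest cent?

$3.02

Cost per mg of calcium: broccoli $0.0102, chickpeas $0.0103, almonds $0.0157.
Take 2 servings of broccoli: +176.0 mg calcium for $1.80 (total $1.80, still need 118.0 mg).
Take 1.873 servings of chickpeas: +118.0 mg calcium for $1.22 (total $3.02, still need 0.0 mg).
Filling from the cheapest source first is optimal under one linear minimum: $3.02.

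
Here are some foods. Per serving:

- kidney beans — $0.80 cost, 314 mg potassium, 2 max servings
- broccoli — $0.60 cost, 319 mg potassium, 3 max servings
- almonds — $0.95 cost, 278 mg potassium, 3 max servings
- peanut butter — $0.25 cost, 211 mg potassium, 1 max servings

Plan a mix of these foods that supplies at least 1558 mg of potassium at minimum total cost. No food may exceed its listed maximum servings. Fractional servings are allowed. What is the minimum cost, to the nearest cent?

Cost per mg of potassium: peanut butter $0.0012, broccoli $0.0019, kidney beans $0.0025, almonds $0.0034.
Take 1 serving of peanut butter: +211.0 mg potassium for $0.25 (total $0.25, still need 1347.0 mg).
Take 3 servings of broccoli: +957.0 mg potassium for $1.80 (total $2.05, still need 390.0 mg).
Take 1.242 servings of kidney beans: +390.0 mg potassium for $0.99 (total $3.04, still need 0.0 mg).
Greedy by cheapest-per-mg is optimal for a single linear constraint, so the minimum cost is $3.04.

$3.04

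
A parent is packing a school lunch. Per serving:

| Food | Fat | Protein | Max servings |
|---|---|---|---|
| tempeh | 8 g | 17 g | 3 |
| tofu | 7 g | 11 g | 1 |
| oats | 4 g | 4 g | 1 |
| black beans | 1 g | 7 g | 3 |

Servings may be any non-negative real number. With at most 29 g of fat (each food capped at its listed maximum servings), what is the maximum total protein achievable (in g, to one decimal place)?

Protein per g fat: black beans 7, tempeh 2.125, tofu 1.571, oats 1.
Take 3 servings of black beans: uses 3 g fat, +21.0 g protein (running total 21.0 g).
Take 3 servings of tempeh: uses 24 g fat, +51.0 g protein (running total 72.0 g).
Take 0.2857 servings of tofu: uses 2 g fat, +3.1 g protein (running total 75.1 g).
Greedy by best ratio exhausts the fat allowance optimally: 75.1 g.

75.1 g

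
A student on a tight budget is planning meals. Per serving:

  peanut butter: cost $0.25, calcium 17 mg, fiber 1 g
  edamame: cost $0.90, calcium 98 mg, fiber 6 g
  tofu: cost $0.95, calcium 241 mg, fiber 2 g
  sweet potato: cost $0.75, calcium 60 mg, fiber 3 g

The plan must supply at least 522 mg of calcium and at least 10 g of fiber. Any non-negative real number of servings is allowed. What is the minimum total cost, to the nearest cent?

A basic optimal solution has at most two foods positive. Try each food alone and each pair with both targets met exactly.
peanut butter only: max(522/17, 10/1) = 30.71 servings → $7.68.
edamame only: max(522/98, 10/6) = 5.327 servings → $4.79.
tofu only: max(522/241, 10/2) = 5 servings → $4.75.
sweet potato only: max(522/60, 10/3) = 8.7 servings → $6.53.
peanut butter + edamame: intersection lies outside the first quadrant.
peanut butter + tofu with both tight: 6.599 servings and 1.7 servings → $3.27.
peanut butter + sweet potato: the both-tight solution has a negative serving — not a feasible corner.
edamame + tofu with both tight: 1.093 servings and 1.722 servings → $2.62.
edamame + sweet potato: intersection lies outside the first quadrant.
tofu + sweet potato with both tight: 1.602 servings and 2.265 servings → $3.22.
So the least-cost plan costs $2.62.

$2.62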